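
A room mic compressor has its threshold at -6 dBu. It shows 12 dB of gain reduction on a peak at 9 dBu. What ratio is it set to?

5:1

Input overshoot = 9 − (-6) = 15 dB.
Output overshoot = 15 − 12 = 3 dB.
Ratio = input overshoot / output overshoot = 15 / 3 = 5.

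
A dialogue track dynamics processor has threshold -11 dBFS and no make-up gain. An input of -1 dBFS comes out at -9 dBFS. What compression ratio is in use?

Input overshoot = -1 − (-11) = 10 dB; output overshoot = -9 − (-11) = 2 dB.
Ratio = 10 / 2 = 5.

5:1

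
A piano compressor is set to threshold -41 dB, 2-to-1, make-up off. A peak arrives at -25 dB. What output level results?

-25 dB sits 16 dB over threshold.
At 2:1 the overshoot is divided by 2, leaving 8 dB above threshold.
That puts the output at -33 dB.

-33 dB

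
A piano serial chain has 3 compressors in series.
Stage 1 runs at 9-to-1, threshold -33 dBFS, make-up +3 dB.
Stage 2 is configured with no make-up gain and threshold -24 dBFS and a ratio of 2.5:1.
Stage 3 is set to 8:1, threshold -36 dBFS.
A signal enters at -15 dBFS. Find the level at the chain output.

-35 dBFS

Stage 1: overshoot 18 dB → 18/9 = 2 dB → -31 dBFS; +3 dB make-up → -28 dBFS.
Stage 2: -28 dBFS ≤ -24 dBFS, so stage 2 doesn't engage; output -28 dBFS.
Stage 3: -28 dBFS is 8 dB over -36 dBFS; at 8:1 that becomes 1 dB over, giving -35 dBFS.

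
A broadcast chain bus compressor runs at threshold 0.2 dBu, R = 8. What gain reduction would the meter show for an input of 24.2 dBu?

The signal is 24 dB above threshold.
At 8:1, output sits 24/8 = 3 dB above threshold.
So the signal is attenuated by 24 − 3 = 21 dB.

21 dB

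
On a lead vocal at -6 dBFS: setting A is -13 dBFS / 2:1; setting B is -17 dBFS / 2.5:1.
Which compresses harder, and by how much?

A: 7 dB over, compressed to 3.5 dB over, so 3.5 dB of GR.
B: 11 dB over, compressed to 4.4 dB over, so 6.6 dB of GR.
B applies 3.1 dB more gain reduction.

B, by 3.1 dB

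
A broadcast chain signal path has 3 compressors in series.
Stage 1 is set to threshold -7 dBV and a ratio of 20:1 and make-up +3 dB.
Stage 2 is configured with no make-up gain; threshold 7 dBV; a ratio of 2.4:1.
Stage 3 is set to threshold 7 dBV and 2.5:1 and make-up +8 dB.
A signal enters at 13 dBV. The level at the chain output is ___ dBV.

Stage 1: 20 dB above -7 dBV, reduced 20:1 to 1 dB above → -6 dBV; +3 dB make-up → -3 dBV.
Stage 2: -3 dBV is at or below the 7 dBV threshold — no compression; output -3 dBV.
Stage 3: below threshold (-3 ≤ 7); passes unchanged; make-up brings it to 5 dBV.

5 dBV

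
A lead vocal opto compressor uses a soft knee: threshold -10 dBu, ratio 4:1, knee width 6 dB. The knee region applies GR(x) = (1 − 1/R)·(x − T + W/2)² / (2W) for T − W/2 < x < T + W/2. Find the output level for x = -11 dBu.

x − T + W/2 = -11 − (-10) + 3 = 2.
GR = (1 − 1/4) × 2² / 12 = 0.75 × 4 / 12 = 0.25 dB.
Output = -11 − 0.25 = -11.25 dBu.

-11.25 dBu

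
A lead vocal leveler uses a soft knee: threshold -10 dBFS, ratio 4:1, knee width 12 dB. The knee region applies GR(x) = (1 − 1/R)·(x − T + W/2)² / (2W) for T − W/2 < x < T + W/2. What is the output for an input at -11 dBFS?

-11.78125 dBFS

x − T + W/2 = -11 − (-10) + 6 = 5.
GR = (1 − 1/4) × 5² / 24 = 0.75 × 25 / 24 = 0.78125 dB.
Output = -11 − 0.78125 = -11.78125 dBFS.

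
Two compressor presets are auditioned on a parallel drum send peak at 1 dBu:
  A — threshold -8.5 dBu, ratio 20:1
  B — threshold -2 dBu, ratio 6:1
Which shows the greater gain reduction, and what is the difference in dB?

A, by 6.525 dB

A: 9.5 dB over, compressed to 0.475 dB over, so 9.025 dB of GR.
B: 3 dB over, compressed to 0.5 dB over, so 2.5 dB of GR.
A reduces 6.525 dB more.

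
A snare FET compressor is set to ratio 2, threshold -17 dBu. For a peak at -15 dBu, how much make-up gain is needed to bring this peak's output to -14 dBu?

2 dB

Overshoot 2 dB → 2/2 = 1 dB after compression, so the compressed level is -17 + 1 = -16 dBu.
Make-up = target − compressed = -14 − (-16) = 2 dB.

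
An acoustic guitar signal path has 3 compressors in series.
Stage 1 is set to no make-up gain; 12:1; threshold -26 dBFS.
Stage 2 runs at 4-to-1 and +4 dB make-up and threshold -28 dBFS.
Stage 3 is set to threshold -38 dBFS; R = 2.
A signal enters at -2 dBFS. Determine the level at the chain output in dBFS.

Stage 1: 24 dB above -26 dBFS, reduced 12:1 to 2 dB above → -24 dBFS.
Stage 2: 4 dB above -28 dBFS, reduced 4:1 to 1 dB above → -27 dBFS; +4 dB make-up → -23 dBFS.
Stage 3: 15 dB above -38 dBFS, reduced 2:1 to 7.5 dB above → -30.5 dBFS.

-30.5 dBFS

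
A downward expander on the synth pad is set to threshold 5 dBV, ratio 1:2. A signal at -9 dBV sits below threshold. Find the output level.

-23 dBV

Below threshold, a 1:2 expander applies gain = (2−1)×(T − x) of attenuation.
(2−1) × 14 = 14 dB, so output = -9 − 14 = -23 dBV.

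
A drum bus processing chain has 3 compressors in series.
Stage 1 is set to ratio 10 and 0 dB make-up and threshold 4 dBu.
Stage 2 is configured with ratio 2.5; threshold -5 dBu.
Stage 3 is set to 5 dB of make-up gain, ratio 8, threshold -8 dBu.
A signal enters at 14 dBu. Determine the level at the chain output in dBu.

-2.125 dBu

Stage 1: 14 dBu is 10 dB over 4 dBu; at 10:1 that becomes 1 dB over, giving 5 dBu.
Stage 2: 10 dB above -5 dBu, reduced 2.5:1 to 4 dB above → -1 dBu.
Stage 3: overshoot 7 dB → 7/8 = 0.875 dB → -7.125 dBu; +5 dB make-up → -2.125 dBu.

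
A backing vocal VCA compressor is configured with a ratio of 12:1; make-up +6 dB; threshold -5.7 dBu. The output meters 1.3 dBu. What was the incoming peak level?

6.3 dBu

Remove make-up: 1.3 − 6 = -4.7 dBu.
The compressed level sits -4.7 − (-5.7) = 1 dB over threshold.
Undo the ratio: input overshoot = 1 × 12 = 12 dB, giving input = 6.3 dBu.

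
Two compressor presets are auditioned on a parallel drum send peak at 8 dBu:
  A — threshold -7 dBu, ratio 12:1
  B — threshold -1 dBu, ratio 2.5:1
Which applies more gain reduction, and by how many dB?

A, by 8.35 dB

A: 15 dB over, compressed to 1.25 dB over, so 13.75 dB of GR.
B: 9 dB over, compressed to 3.6 dB over, so 5.4 dB of GR.
Difference: 8.35 dB in favour of A.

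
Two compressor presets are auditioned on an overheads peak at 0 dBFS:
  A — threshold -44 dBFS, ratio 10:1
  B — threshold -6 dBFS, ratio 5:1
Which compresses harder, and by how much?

A: overshoot 44 dB → output overshoot 4.4 dB → GR 39.6 dB.
B: overshoot 6 dB → output overshoot 1.2 dB → GR 4.8 dB.
A applies 34.8 dB more gain reduction.

A, by 34.8 dB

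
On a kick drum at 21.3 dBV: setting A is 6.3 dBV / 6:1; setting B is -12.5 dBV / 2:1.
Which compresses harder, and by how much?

B, by 4.4 dB

A: GR = 15 − 15/6 = 12.5 dB.
B: GR = 33.8 − 33.8/2 = 16.9 dB.
B applies 4.4 dB more gain reduction.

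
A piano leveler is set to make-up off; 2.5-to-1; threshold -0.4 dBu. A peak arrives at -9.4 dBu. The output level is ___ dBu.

-9.4 dBu

-9.4 dBu is 9 dB below the -0.4 dBu threshold, so no gain reduction is applied.
Output = input = -9.4 dBu.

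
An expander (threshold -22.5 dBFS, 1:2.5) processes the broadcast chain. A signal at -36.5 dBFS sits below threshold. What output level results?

The input is 14 dB below the -22.5 dBFS threshold.
A 1:2.5 expander multiplies undershoot by 2.5: 14 × 2.5 = 35 dB below threshold.
Output = -22.5 − 35 = -57.5 dBFS.

-57.5 dBFS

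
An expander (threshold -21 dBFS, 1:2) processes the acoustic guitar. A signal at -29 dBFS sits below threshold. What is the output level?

Undershoot = (-21) − (-29) = 8 dB.
At 1:2, that expands to 16 dB under threshold.
Output = -21 − 16 = -37 dBFS.

-37 dBFS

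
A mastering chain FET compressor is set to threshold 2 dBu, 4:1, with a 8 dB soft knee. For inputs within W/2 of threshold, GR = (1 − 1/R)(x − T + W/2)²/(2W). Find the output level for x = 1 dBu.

x − T + W/2 = 1 − 2 + 4 = 3.
GR = (1 − 1/4) × 3² / 16 = 0.75 × 9 / 16 = 0.421875 dB.
Output = 1 − 0.421875 = 0.578125 dBu.

0.578125 dBu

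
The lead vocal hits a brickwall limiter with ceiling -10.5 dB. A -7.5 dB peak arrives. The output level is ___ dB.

The limiter clamps the peak to its -10.5 dB ceiling.

-10.5 dB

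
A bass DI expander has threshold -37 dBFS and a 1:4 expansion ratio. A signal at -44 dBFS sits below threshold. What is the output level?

-65 dBFS

Undershoot = (-37) − (-44) = 7 dB.
At 1:4, that expands to 28 dB under threshold.
Output = -37 − 28 = -65 dBFS.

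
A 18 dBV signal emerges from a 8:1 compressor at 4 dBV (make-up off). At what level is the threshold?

2 dBV

Gain reduction = 18 − 4 = 14 dB; output overshoot = GR / (R − 1) = 14 / 7 = 2 dB.
Threshold = output − output overshoot = 4 − 2 = 2 dBV.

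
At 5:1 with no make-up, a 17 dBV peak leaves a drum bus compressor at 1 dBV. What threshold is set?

Gain reduction = 17 − 1 = 16 dB; output overshoot = GR / (R − 1) = 16 / 4 = 4 dB.
Threshold = output − output overshoot = 1 − 4 = -3 dBV.

-3 dBV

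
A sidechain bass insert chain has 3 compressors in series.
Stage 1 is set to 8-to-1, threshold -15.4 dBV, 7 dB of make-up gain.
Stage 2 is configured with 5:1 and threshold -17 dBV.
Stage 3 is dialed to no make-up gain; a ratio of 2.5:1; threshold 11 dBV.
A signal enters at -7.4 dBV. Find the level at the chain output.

Stage 1: -7.4 dBV is 8 dB over -15.4 dBV; at 8:1 that becomes 1 dB over, giving -14.4 dBV; +7 dB make-up → -7.4 dBV.
Stage 2: -7.4 dBV is 9.6 dB over -17 dBV; at 5:1 that becomes 1.92 dB over, giving -15.08 dBV.
Stage 3: -15.08 dBV ≤ 11 dBV, so stage 3 doesn't engage; output -15.08 dBV.

-15.08 dBV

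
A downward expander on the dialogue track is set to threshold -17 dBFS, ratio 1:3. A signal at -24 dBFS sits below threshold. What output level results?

-38 dBFS

Undershoot = (-17) − (-24) = 7 dB.
At 1:3, that expands to 21 dB under threshold.
Output = -17 − 21 = -38 dBFS.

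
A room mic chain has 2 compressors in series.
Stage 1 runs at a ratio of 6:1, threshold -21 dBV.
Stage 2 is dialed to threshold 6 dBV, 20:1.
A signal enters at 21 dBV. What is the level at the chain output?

Stage 1: overshoot 42 dB → 42/6 = 7 dB → -14 dBV.
Stage 2: below threshold (-14 ≤ 6); passes unchanged; output -14 dBV.

-14 dBV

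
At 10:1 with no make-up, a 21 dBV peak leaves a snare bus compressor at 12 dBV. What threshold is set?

11 dBV

Let T be the threshold. Output overshoot = (input overshoot)/R, so 12 − T = (21 − T)/10.
10·(12 − T) = 21 − T → 9·T = 120 − 21 = 99.
T = 99/9 = 11 dBV.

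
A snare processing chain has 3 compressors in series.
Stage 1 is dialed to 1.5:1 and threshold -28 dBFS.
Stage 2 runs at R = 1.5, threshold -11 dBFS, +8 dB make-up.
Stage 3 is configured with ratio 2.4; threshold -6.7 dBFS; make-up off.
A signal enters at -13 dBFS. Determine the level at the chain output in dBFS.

Stage 1: overshoot 15 dB → 15/1.5 = 10 dB → -18 dBFS.
Stage 2: below threshold (-18 ≤ -11); passes unchanged; make-up brings it to -10 dBFS.
Stage 3: below threshold (-10 ≤ -6.7); passes unchanged; output -10 dBFS.

-10 dBFS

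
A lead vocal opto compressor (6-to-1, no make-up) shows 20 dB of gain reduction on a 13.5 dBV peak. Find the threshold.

-10.5 dBV

Input is 24 dB above T (since output overshoot × R = input overshoot: (-6.5 − T)·6 = 13.5 − T gives T = -10.5 dBV).
Check: -10.5 + (13.5 − (-10.5))/6 = -10.5 + 4 = -6.5 dBV. ✓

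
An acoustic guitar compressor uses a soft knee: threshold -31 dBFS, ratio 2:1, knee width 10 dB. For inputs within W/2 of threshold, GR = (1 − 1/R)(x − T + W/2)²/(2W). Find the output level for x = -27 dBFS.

x − T + W/2 = -27 − (-31) + 5 = 9.
GR = (1 − 1/2) × 9² / 20 = 0.5 × 81 / 20 = 2.025 dB.
Output = -27 − 2.025 = -29.025 dBFS.

-29.025 dBFS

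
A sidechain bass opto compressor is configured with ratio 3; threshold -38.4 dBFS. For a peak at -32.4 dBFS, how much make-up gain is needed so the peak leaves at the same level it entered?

4 dB

The peak compresses to -38.4 + 6/3 = -36.4 dBFS.
To reach -32.4 dBFS requires -32.4 − (-36.4) = 4 dB of make-up.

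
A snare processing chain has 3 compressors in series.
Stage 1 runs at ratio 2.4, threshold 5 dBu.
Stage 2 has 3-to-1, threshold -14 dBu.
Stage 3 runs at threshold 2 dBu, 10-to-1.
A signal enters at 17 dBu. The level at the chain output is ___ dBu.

Stage 1: 12 dB above 5 dBu, reduced 2.4:1 to 5 dB above → 10 dBu.
Stage 2: overshoot 24 dB → 24/3 = 8 dB → -6 dBu.
Stage 3: -6 dBu is at or below the 2 dBu threshold — no compression; output -6 dBu.

-6 dBu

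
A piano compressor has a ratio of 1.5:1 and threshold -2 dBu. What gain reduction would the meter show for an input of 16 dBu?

6 dB

The signal is 18 dB above threshold.
At 1.5:1, output sits 18/1.5 = 12 dB above threshold.
Gain reduction = 18 − 12 = 6 dB.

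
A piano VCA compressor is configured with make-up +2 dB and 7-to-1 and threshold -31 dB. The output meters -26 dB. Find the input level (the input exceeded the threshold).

-10 dB

Stripping the +2 dB make-up gives -28 dB at the gain stage.
Post-compression overshoot = -28 − (-31) = 3 dB.
Input overshoot = R × output overshoot = 21 dB → input = -31 + 21 = -10 dB.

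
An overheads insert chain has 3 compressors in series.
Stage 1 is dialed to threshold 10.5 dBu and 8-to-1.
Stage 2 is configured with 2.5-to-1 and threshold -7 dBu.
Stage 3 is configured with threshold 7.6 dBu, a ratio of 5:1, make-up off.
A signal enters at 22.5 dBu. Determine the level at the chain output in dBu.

0.6 dBu

Stage 1: overshoot 12 dB → 12/8 = 1.5 dB → 12 dBu.
Stage 2: overshoot 19 dB → 19/2.5 = 7.6 dB → 0.6 dBu.
Stage 3: below threshold (0.6 ≤ 7.6); passes unchanged; output 0.6 dBu.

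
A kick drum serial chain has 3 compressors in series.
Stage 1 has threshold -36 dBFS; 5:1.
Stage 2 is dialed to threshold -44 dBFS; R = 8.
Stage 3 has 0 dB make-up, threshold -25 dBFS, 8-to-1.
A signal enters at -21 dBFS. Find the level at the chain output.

Stage 1: -21 dBFS is 15 dB over -36 dBFS; at 5:1 that becomes 3 dB over, giving -33 dBFS.
Stage 2: overshoot 11 dB → 11/8 = 1.375 dB → -42.625 dBFS.
Stage 3: -42.625 dBFS ≤ -25 dBFS, so stage 3 doesn't engage; output -42.625 dBFS.

-42.625 dBFS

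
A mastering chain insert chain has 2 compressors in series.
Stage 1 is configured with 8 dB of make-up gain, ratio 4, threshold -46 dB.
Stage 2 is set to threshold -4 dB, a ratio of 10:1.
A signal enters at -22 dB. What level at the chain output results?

-32 dB

Stage 1: overshoot 24 dB → 24/4 = 6 dB → -40 dB; +8 dB make-up → -32 dB.
Stage 2: below threshold (-32 ≤ -4); passes unchanged; output -32 dB.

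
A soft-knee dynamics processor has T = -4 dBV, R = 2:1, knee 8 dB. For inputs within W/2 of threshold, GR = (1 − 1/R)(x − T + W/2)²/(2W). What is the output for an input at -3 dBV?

x − T + W/2 = -3 − (-4) + 4 = 5.
GR = (1 − 1/2) × 5² / 16 = 0.5 × 25 / 16 = 0.78125 dB.
Output = -3 − 0.78125 = -3.78125 dBV.

-3.78125 dBV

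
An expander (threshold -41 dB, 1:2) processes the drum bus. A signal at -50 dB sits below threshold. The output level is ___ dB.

The input is 9 dB below the -41 dB threshold.
A 1:2 expander multiplies undershoot by 2: 9 × 2 = 18 dB below threshold.
Output = -41 − 18 = -59 dB.

-59 dB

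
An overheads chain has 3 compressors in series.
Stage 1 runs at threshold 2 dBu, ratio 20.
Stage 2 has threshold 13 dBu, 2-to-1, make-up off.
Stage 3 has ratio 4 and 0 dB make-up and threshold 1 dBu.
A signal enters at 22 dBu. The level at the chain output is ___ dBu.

1.5 dBu

Stage 1: 20 dB above 2 dBu, reduced 20:1 to 1 dB above → 3 dBu.
Stage 2: 3 dBu ≤ 13 dBu, so stage 2 doesn't engage; output 3 dBu.
Stage 3: 2 dB above 1 dBu, reduced 4:1 to 0.5 dB above → 1.5 dBu.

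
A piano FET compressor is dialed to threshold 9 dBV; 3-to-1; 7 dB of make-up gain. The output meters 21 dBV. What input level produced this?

Remove make-up: 21 − 7 = 14 dBV.
Post-compression overshoot = 14 − 9 = 5 dB.
Input overshoot = R × output overshoot = 15 dB → input = 9 + 15 = 24 dBV.

24 dBV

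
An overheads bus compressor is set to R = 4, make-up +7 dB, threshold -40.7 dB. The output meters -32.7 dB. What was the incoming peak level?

Before make-up, the level was -32.7 − 7 = -39.7 dB.
Post-compression overshoot = -39.7 − (-40.7) = 1 dB.
Input overshoot = R × output overshoot = 4 dB → input = -40.7 + 4 = -36.7 dB.

-36.7 dB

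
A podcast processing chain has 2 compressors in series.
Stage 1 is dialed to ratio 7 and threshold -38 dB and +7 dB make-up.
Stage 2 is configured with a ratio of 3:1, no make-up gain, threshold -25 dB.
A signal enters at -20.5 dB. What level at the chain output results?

-28.5 dB

Stage 1: -20.5 dB is 17.5 dB over -38 dB; at 7:1 that becomes 2.5 dB over, giving -35.5 dB; +7 dB make-up → -28.5 dB.
Stage 2: -28.5 dB ≤ -25 dB, so stage 2 doesn't engage; output -28.5 dB.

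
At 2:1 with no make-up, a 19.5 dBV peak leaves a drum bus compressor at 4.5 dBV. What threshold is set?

Input is 30 dB above T (since output overshoot × R = input overshoot: (4.5 − T)·2 = 19.5 − T gives T = -10.5 dBV).
Check: -10.5 + (19.5 − (-10.5))/2 = -10.5 + 15 = 4.5 dBV. ✓

-10.5 dBV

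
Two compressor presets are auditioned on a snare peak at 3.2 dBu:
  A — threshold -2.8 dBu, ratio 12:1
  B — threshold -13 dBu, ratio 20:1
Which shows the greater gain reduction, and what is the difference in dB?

B, by 9.89 dB

A: 6 dB over, compressed to 0.5 dB over, so 5.5 dB of GR.
B: 16.2 dB over, compressed to 0.81 dB over, so 15.39 dB of GR.
B reduces 9.89 dB more.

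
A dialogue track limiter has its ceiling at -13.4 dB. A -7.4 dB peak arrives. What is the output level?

-13.4 dB

At ∞:1, everything above -13.4 dB is held at the ceiling.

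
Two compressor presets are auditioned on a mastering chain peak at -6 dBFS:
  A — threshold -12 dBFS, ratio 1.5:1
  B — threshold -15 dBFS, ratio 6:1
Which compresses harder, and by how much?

A: overshoot 6 dB → output overshoot 4 dB → GR 2 dB.
B: overshoot 9 dB → output overshoot 1.5 dB → GR 7.5 dB.
B reduces 5.5 dB more.

B, by 5.5 dB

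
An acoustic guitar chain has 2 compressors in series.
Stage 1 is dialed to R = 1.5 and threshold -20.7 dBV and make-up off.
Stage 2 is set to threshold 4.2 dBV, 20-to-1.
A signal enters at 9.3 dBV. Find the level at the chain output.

Stage 1: 30 dB above -20.7 dBV, reduced 1.5:1 to 20 dB above → -0.7 dBV.
Stage 2: -0.7 dBV is at or below the 4.2 dBV threshold — no compression; output -0.7 dBV.

-0.7 dBV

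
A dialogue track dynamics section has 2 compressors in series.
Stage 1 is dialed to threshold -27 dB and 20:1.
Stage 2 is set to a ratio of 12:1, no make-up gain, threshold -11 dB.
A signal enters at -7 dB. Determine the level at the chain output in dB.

-26 dB

Stage 1: -7 dB is 20 dB over -27 dB; at 20:1 that becomes 1 dB over, giving -26 dB.
Stage 2: -26 dB ≤ -11 dB, so stage 2 doesn't engage; output -26 dB.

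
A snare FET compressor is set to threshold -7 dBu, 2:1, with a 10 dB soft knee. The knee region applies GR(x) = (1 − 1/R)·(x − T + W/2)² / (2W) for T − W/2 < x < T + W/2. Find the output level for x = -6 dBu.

x − T + W/2 = -6 − (-7) + 5 = 6.
GR = (1 − 1/2) × 6² / 20 = 0.5 × 36 / 20 = 0.9 dB.
Output = -6 − 0.9 = -6.9 dBu.

-6.9 dBu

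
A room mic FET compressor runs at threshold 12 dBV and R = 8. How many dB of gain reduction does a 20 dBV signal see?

Overshoot = 20 − 12 = 8 dB.
After 8:1 compression the overshoot becomes 8/8 = 1 dB.
So the signal is attenuated by 8 − 1 = 7 dB.

7 dB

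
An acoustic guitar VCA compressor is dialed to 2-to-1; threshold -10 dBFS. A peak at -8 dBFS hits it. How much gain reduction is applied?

1 dB

The signal is 2 dB above threshold.
After 2:1 compression the overshoot becomes 2/2 = 1 dB.
So the signal is attenuated by 2 − 1 = 1 dB.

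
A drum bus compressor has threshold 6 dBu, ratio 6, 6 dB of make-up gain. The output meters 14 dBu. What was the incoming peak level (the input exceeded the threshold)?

Stripping the +6 dB make-up gives 8 dBu at the gain stage.
That's 2 dB above the 6 dBu threshold.
Undo the ratio: input overshoot = 2 × 6 = 12 dB, giving input = 18 dBu.

18 dBu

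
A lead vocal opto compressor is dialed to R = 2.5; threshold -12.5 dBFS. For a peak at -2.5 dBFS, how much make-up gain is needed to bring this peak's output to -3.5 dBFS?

5 dB

Overshoot 10 dB → 10/2.5 = 4 dB after compression, so the compressed level is -12.5 + 4 = -8.5 dBFS.
Make-up = target − compressed = -3.5 − (-8.5) = 5 dB.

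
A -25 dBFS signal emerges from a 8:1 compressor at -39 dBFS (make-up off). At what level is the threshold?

Let T be the threshold. Output overshoot = (input overshoot)/R, so -39 − T = (-25 − T)/8.
8·(-39 − T) = -25 − T → 7·T = -312 − (-25) = -287.
T = -287/7 = -41 dBFS.

-41 dBFS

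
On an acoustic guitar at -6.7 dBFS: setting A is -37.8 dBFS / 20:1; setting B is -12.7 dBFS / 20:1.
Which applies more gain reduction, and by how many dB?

A: GR = 31.1 − 31.1/20 = 29.545 dB.
B: GR = 6 − 6/20 = 5.7 dB.
Difference: 23.845 dB in favour of A.

A, by 23.845 dB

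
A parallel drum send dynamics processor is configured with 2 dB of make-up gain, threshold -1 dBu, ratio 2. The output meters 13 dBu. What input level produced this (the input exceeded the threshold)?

Stripping the +2 dB make-up gives 11 dBu at the gain stage.
That's 12 dB above the -1 dBu threshold.
Before 2:1 compression the overshoot was 12 × 2 = 24 dB, so input = -1 + 24 = 23 dBu.

23 dBu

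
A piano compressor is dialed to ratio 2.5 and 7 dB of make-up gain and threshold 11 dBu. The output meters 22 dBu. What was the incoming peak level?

21 dBu

Before make-up, the level was 22 − 7 = 15 dBu.
The compressed level sits 15 − 11 = 4 dB over threshold.
Undo the ratio: input overshoot = 4 × 2.5 = 10 dB, giving input = 21 dBu.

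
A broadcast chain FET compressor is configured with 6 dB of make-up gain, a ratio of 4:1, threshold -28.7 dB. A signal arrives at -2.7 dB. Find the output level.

-2.7 dB sits 26 dB over threshold.
The 26 dB excess becomes 6.5 dB after 4:1 reduction.
So the level is -28.7 + 6.5 = -22.2 dB; make-up adds 6 dB, giving -16.2 dB.

-16.2 dB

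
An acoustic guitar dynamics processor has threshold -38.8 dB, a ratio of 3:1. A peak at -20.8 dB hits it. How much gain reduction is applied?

Overshoot = -20.8 − (-38.8) = 18 dB.
At 3:1, output sits 18/3 = 6 dB above threshold.
So the signal is attenuated by 18 − 6 = 12 dB.

12 dB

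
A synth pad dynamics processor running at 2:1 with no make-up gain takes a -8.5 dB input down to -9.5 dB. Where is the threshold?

Input is 2 dB above T (since output overshoot × R = input overshoot: (-9.5 − T)·2 = -8.5 − T gives T = -10.5 dB).
Check: -10.5 + (-8.5 − (-10.5))/2 = -10.5 + 1 = -9.5 dB. ✓

-10.5 dB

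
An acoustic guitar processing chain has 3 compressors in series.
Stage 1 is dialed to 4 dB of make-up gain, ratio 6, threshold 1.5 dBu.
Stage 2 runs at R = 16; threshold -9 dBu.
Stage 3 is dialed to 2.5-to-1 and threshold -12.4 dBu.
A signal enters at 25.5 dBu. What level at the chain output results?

Stage 1: overshoot 24 dB → 24/6 = 4 dB → 5.5 dBu; +4 dB make-up → 9.5 dBu.
Stage 2: 18.5 dB above -9 dBu, reduced 16:1 to 1.15625 dB above → -7.84375 dBu.
Stage 3: 4.55625 dB above -12.4 dBu, reduced 2.5:1 to 1.8225 dB above → -10.5775 dBu.

-10.5775 dBu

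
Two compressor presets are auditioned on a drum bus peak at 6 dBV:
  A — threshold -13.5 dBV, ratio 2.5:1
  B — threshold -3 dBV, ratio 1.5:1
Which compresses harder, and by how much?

A, by 8.7 dB

A: 19.5 dB over, compressed to 7.8 dB over, so 11.7 dB of GR.
B: 9 dB over, compressed to 6 dB over, so 3 dB of GR.
A applies 8.7 dB more gain reduction.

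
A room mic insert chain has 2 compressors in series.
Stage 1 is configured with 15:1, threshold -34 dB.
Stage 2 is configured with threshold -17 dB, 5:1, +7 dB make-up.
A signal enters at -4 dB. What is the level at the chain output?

-25 dB

Stage 1: 30 dB above -34 dB, reduced 15:1 to 2 dB above → -32 dB.
Stage 2: below threshold (-32 ≤ -17); passes unchanged; make-up brings it to -25 dB.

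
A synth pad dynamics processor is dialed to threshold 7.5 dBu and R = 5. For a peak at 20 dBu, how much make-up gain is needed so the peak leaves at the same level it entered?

10 dB

Without make-up, output = threshold + overshoot/5 = 7.5 + 2.5 = 10 dBu.
Gap to target: 10 dB.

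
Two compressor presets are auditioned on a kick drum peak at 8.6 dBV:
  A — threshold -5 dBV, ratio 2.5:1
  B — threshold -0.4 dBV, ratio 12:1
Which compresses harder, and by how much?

B, by 0.09 dB

A: GR = 13.6 − 13.6/2.5 = 8.16 dB.
B: GR = 9 − 9/12 = 8.25 dB.
Difference: 0.09 dB in favour of B.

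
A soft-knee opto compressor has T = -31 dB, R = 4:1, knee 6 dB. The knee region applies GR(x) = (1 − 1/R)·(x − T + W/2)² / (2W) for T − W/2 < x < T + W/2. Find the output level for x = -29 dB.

x − T + W/2 = -29 − (-31) + 3 = 5.
GR = (1 − 1/4) × 5² / 12 = 0.75 × 25 / 12 = 1.5625 dB.
Output = -29 − 1.5625 = -30.5625 dB.

-30.5625 dB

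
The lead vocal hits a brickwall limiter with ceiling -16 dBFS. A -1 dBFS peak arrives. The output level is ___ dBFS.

The limiter clamps the peak to its -16 dBFS ceiling.

-16 dBFS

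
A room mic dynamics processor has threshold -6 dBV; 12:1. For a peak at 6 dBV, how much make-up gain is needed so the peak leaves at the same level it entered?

Without make-up, output = threshold + overshoot/12 = -6 + 1 = -5 dBV.
Gap to target: 11 dB.

11 dB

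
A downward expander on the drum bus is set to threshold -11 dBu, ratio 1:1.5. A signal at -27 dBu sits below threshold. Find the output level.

Undershoot = (-11) − (-27) = 16 dB.
At 1:1.5, that expands to 24 dB under threshold.
Output = -11 − 24 = -35 dBu.

-35 dBu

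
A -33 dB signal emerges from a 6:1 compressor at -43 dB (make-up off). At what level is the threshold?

-45 dB

Let T be the threshold. Output overshoot = (input overshoot)/R, so -43 − T = (-33 − T)/6.
6·(-43 − T) = -33 − T → 5·T = -258 − (-33) = -225.
T = -225/5 = -45 dB.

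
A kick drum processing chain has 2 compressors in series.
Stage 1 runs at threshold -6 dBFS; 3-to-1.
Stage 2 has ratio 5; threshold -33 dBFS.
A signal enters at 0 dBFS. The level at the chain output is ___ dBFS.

-27.2 dBFS

Stage 1: 0 dBFS is 6 dB over -6 dBFS; at 3:1 that becomes 2 dB over, giving -4 dBFS.
Stage 2: overshoot 29 dB → 29/5 = 5.8 dB → -27.2 dBFS.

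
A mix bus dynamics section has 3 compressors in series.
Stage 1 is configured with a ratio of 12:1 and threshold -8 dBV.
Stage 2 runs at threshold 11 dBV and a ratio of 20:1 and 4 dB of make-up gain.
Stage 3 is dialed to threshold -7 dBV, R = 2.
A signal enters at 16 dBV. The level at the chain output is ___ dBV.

Stage 1: overshoot 24 dB → 24/12 = 2 dB → -6 dBV.
Stage 2: below threshold (-6 ≤ 11); passes unchanged; make-up brings it to -2 dBV.
Stage 3: 5 dB above -7 dBV, reduced 2:1 to 2.5 dB above → -4.5 dBV.

-4.5 dBV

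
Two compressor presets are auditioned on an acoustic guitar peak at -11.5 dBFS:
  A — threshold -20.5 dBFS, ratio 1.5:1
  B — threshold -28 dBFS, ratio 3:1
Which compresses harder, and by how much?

A: overshoot 9 dB → output overshoot 6 dB → GR 3 dB.
B: overshoot 16.5 dB → output overshoot 5.5 dB → GR 11 dB.
Difference: 8 dB in favour of B.

B, by 8 dB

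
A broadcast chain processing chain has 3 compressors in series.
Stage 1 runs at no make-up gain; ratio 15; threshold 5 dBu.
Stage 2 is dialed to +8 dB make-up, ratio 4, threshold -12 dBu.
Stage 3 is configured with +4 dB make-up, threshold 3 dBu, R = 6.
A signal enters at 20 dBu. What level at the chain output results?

4.5 dBu

Stage 1: overshoot 15 dB → 15/15 = 1 dB → 6 dBu.
Stage 2: 18 dB above -12 dBu, reduced 4:1 to 4.5 dB above → -7.5 dBu; +8 dB make-up → 0.5 dBu.
Stage 3: below threshold (0.5 ≤ 3); passes unchanged; make-up brings it to 4.5 dBu.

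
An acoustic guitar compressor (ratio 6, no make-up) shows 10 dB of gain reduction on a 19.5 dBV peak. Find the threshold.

7.5 dBV

Let T be the threshold. Output overshoot = (input overshoot)/R, so 9.5 − T = (19.5 − T)/6.
6·(9.5 − T) = 19.5 − T → 5·T = 57 − 19.5 = 37.5.
T = 37.5/5 = 7.5 dBV.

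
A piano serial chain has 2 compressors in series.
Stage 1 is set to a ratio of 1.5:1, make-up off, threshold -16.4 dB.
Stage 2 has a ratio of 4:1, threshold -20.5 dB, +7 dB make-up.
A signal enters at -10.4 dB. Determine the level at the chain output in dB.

-11.475 dB

Stage 1: -10.4 dB is 6 dB over -16.4 dB; at 1.5:1 that becomes 4 dB over, giving -12.4 dB.
Stage 2: 8.1 dB above -20.5 dB, reduced 4:1 to 2.025 dB above → -18.475 dB; +7 dB make-up → -11.475 dB.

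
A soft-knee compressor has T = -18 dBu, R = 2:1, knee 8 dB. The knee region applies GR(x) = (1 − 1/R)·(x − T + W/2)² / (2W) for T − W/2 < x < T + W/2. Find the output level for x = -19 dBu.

x − T + W/2 = -19 − (-18) + 4 = 3.
GR = (1 − 1/2) × 3² / 16 = 0.5 × 9 / 16 = 0.28125 dB.
Output = -19 − 0.28125 = -19.28125 dBu.

-19.28125 dBu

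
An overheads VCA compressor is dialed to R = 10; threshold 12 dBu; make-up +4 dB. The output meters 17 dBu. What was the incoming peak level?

Before make-up, the level was 17 − 4 = 13 dBu.
Post-compression overshoot = 13 − 12 = 1 dB.
Undo the ratio: input overshoot = 1 × 10 = 10 dB, giving input = 22 dBu.

22 dBu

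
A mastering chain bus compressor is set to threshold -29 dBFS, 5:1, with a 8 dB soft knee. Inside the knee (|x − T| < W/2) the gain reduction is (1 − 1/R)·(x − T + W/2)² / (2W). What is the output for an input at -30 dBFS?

-30.45 dBFS

x − T + W/2 = -30 − (-29) + 4 = 3.
GR = (1 − 1/5) × 3² / 16 = 0.8 × 9 / 16 = 0.45 dB.
Output = -30 − 0.45 = -30.45 dBFS.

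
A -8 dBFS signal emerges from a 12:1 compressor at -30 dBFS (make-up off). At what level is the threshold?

-32 dBFS

Gain reduction = -8 − (-30) = 22 dB; output overshoot = GR / (R − 1) = 22 / 11 = 2 dB.
Threshold = output − output overshoot = -30 − 2 = -32 dBFS.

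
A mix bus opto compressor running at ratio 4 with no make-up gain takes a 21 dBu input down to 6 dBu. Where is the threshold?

1 dBu

Gain reduction = 21 − 6 = 15 dB; output overshoot = GR / (R − 1) = 15 / 3 = 5 dB.
Threshold = output − output overshoot = 6 − 5 = 1 dBu.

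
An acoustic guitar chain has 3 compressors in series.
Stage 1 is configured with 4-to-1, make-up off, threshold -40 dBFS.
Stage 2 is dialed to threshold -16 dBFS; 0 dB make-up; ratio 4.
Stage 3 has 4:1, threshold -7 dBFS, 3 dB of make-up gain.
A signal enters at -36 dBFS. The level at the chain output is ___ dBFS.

-36 dBFS

Stage 1: -36 dBFS is 4 dB over -40 dBFS; at 4:1 that becomes 1 dB over, giving -39 dBFS.
Stage 2: below threshold (-39 ≤ -16); passes unchanged; output -39 dBFS.
Stage 3: -39 dBFS is at or below the -7 dBFS threshold — no compression; make-up brings it to -36 dBFS.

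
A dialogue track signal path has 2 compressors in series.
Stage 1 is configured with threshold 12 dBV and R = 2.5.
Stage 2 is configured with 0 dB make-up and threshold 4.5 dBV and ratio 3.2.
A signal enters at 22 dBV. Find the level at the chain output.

Stage 1: 10 dB above 12 dBV, reduced 2.5:1 to 4 dB above → 16 dBV.
Stage 2: 11.5 dB above 4.5 dBV, reduced 3.2:1 to 3.59375 dB above → 8.09375 dBV.

8.09375 dBV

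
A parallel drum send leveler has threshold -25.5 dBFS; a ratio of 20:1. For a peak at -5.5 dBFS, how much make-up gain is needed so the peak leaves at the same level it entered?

19 dB

Overshoot 20 dB → 20/20 = 1 dB after compression, so the compressed level is -25.5 + 1 = -24.5 dBFS.
Make-up = target − compressed = -5.5 − (-24.5) = 19 dB.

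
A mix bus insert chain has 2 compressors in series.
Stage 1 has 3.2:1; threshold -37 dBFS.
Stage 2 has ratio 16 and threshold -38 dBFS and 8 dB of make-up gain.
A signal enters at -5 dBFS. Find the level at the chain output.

-29.3125 dBFS

Stage 1: overshoot 32 dB → 32/3.2 = 10 dB → -27 dBFS.
Stage 2: overshoot 11 dB → 11/16 = 0.6875 dB → -37.3125 dBFS; +8 dB make-up → -29.3125 dBFS.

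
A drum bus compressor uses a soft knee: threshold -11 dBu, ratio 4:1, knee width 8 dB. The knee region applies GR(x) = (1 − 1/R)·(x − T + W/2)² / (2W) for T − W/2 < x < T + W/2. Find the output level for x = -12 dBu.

x − T + W/2 = -12 − (-11) + 4 = 3.
GR = (1 − 1/4) × 3² / 16 = 0.75 × 9 / 16 = 0.421875 dB.
Output = -12 − 0.421875 = -12.421875 dBu.

-12.421875 dBu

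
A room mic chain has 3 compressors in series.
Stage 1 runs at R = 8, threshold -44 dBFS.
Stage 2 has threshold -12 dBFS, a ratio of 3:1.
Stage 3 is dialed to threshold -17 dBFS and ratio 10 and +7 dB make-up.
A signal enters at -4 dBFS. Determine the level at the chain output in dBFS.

-32 dBFS

Stage 1: 40 dB above -44 dBFS, reduced 8:1 to 5 dB above → -39 dBFS.
Stage 2: below threshold (-39 ≤ -12); passes unchanged; output -39 dBFS.
Stage 3: -39 dBFS is at or below the -17 dBFS threshold — no compression; make-up brings it to -32 dBFS.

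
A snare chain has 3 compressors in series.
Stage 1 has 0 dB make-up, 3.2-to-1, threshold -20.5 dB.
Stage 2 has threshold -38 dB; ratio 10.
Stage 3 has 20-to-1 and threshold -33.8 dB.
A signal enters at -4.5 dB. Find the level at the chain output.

-35.75 dB

Stage 1: -4.5 dB is 16 dB over -20.5 dB; at 3.2:1 that becomes 5 dB over, giving -15.5 dB.
Stage 2: overshoot 22.5 dB → 22.5/10 = 2.25 dB → -35.75 dB.
Stage 3: below threshold (-35.75 ≤ -33.8); passes unchanged; output -35.75 dB.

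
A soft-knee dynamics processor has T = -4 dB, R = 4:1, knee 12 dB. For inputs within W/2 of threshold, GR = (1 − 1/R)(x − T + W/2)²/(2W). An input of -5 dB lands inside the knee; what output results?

-5.78125 dB

x − T + W/2 = -5 − (-4) + 6 = 5.
GR = (1 − 1/4) × 5² / 24 = 0.75 × 25 / 24 = 0.78125 dB.
Output = -5 − 0.78125 = -5.78125 dB.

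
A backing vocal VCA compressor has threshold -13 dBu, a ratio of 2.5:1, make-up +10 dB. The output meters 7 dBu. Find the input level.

12 dBu

Before make-up, the level was 7 − 10 = -3 dBu.
That's 10 dB above the -13 dBu threshold.
Before 2.5:1 compression the overshoot was 10 × 2.5 = 25 dB, so input = -13 + 25 = 12 dBu.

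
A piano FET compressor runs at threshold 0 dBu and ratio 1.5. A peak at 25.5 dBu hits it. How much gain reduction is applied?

25.5 dBu exceeds the threshold by 25.5 dB.
After 1.5:1 compression the overshoot becomes 25.5/1.5 = 17 dB.
Gain reduction = 25.5 − 17 = 8.5 dB.

8.5 dB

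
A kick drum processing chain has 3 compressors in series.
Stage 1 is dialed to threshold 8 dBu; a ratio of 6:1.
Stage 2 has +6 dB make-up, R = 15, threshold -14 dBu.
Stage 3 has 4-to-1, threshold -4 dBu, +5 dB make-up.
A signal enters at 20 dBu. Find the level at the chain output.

-1.4 dBu

Stage 1: overshoot 12 dB → 12/6 = 2 dB → 10 dBu.
Stage 2: 24 dB above -14 dBu, reduced 15:1 to 1.6 dB above → -12.4 dBu; +6 dB make-up → -6.4 dBu.
Stage 3: -6.4 dBu ≤ -4 dBu, so stage 3 doesn't engage; make-up brings it to -1.4 dBu.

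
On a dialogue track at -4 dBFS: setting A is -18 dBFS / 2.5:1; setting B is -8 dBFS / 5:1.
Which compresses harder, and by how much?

A, by 5.2 dB

A: overshoot 14 dB → output overshoot 5.6 dB → GR 8.4 dB.
B: overshoot 4 dB → output overshoot 0.8 dB → GR 3.2 dB.
A reduces 5.2 dB more.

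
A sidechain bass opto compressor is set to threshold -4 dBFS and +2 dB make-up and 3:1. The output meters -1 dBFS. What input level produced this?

Stripping the +2 dB make-up gives -3 dBFS at the gain stage.
Post-compression overshoot = -3 − (-4) = 1 dB.
Before 3:1 compression the overshoot was 1 × 3 = 3 dB, so input = -4 + 3 = -1 dBFS.

-1 dBFS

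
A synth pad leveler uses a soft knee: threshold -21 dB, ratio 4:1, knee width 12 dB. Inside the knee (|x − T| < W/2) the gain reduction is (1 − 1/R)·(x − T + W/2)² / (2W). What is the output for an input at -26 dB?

-26.03125 dB

x − T + W/2 = -26 − (-21) + 6 = 1.
GR = (1 − 1/4) × 1² / 24 = 0.75 × 1 / 24 = 0.03125 dB.
Output = -26 − 0.03125 = -26.03125 dB.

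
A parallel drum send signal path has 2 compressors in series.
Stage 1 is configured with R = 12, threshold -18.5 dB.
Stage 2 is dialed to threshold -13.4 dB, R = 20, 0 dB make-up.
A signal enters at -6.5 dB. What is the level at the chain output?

Stage 1: 12 dB above -18.5 dB, reduced 12:1 to 1 dB above → -17.5 dB.
Stage 2: below threshold (-17.5 ≤ -13.4); passes unchanged; output -17.5 dB.

-17.5 dB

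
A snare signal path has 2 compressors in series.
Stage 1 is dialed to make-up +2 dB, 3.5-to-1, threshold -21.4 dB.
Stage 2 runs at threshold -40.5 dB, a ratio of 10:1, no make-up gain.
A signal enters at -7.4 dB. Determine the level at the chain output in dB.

-37.99 dB

Stage 1: overshoot 14 dB → 14/3.5 = 4 dB → -17.4 dB; +2 dB make-up → -15.4 dB.
Stage 2: -15.4 dB is 25.1 dB over -40.5 dB; at 10:1 that becomes 2.51 dB over, giving -37.99 dB.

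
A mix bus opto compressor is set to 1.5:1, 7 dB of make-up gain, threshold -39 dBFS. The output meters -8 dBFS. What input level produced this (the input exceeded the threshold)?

Remove make-up: -8 − 7 = -15 dBFS.
That's 24 dB above the -39 dBFS threshold.
Input overshoot = R × output overshoot = 36 dB → input = -39 + 36 = -3 dBFS.

-3 dBFS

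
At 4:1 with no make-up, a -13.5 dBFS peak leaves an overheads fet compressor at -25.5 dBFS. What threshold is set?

Let T be the threshold. Output overshoot = (input overshoot)/R, so -25.5 − T = (-13.5 − T)/4.
4·(-25.5 − T) = -13.5 − T → 3·T = -102 − (-13.5) = -88.5.
T = -88.5/3 = -29.5 dBFS.

-29.5 dBFS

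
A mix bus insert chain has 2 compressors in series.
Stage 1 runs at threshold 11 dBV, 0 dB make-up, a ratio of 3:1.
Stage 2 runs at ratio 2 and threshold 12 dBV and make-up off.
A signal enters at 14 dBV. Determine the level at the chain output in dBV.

12 dBV

Stage 1: overshoot 3 dB → 3/3 = 1 dB → 12 dBV.
Stage 2: 12 dBV ≤ 12 dBV, so stage 2 doesn't engage; output 12 dBV.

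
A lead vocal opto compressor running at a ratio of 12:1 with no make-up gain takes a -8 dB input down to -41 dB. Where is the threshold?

Gain reduction = -8 − (-41) = 33 dB; output overshoot = GR / (R − 1) = 33 / 11 = 3 dB.
Threshold = output − output overshoot = -41 − 3 = -44 dB.

-44 dB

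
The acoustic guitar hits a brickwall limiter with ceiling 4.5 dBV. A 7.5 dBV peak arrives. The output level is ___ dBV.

4.5 dBV

The limiter clamps the peak to its 4.5 dBV ceiling.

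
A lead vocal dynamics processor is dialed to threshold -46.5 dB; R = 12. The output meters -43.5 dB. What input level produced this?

-10.5 dB

The compressed level sits -43.5 − (-46.5) = 3 dB over threshold.
Undo the ratio: input overshoot = 3 × 12 = 36 dB, giving input = -10.5 dB.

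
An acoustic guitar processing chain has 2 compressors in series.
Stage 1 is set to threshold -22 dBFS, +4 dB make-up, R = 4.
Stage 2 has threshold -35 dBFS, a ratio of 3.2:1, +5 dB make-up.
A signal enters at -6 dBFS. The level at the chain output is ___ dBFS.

Stage 1: overshoot 16 dB → 16/4 = 4 dB → -18 dBFS; +4 dB make-up → -14 dBFS.
Stage 2: -14 dBFS is 21 dB over -35 dBFS; at 3.2:1 that becomes 6.5625 dB over, giving -28.4375 dBFS; +5 dB make-up → -23.4375 dBFS.

-23.4375 dBFS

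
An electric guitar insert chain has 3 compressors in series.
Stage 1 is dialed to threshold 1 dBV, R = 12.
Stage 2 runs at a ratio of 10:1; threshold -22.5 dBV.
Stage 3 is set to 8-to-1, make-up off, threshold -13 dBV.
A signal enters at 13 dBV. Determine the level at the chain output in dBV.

-20.05 dBV

Stage 1: overshoot 12 dB → 12/12 = 1 dB → 2 dBV.
Stage 2: overshoot 24.5 dB → 24.5/10 = 2.45 dB → -20.05 dBV.
Stage 3: below threshold (-20.05 ≤ -13); passes unchanged; output -20.05 dBV.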